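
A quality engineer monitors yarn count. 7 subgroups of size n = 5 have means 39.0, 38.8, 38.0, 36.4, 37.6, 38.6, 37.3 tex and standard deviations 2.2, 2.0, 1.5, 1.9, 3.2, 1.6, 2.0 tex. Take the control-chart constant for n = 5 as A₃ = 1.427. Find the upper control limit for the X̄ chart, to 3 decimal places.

40.893

X̄̄ = (39.0 + 38.8 + 38.0 + 36.4 + 37.6 + 38.6 + 37.3) / 7 = 37.9571
s̄ = (2.2 + 2.0 + 1.5 + 1.9 + 3.2 + 1.6 + 2.0) / 7 = 2.0571
UCL = X̄̄ + A₃·s̄ = 37.9571 + 1.427 × 2.0571 = 40.8927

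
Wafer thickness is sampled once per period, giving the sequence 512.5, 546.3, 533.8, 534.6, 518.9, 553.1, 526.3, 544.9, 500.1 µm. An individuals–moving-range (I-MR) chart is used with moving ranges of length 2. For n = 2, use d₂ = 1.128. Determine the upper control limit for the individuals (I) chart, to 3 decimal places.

X̄ = (512.5 + 546.3 + 533.8 + 534.6 + 518.9 + 553.1 + 526.3 + 544.9 + 500.1) / 9 = 530.0556
Moving ranges: 33.8, 12.5, 0.8, 15.7, 34.2, 26.8, 18.6, 44.8; M̄R̄ = 187.2000 / 8 = 23.4000
UCL = X̄ + 3·M̄R̄/d₂ = 530.0556 + 3 × 23.4000 / 1.128 = 592.2896

592.290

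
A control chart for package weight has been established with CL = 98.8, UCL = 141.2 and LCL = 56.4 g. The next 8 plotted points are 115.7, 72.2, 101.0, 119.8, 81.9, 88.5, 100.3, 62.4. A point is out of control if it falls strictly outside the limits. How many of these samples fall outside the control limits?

All 8 points lie within [56.4, 141.2].

0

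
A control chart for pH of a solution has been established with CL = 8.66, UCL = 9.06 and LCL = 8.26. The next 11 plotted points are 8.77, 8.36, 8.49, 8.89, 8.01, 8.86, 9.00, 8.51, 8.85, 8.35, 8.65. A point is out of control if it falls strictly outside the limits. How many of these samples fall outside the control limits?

1

Compare each point to [8.26, 9.06]: sample 5 = 8.01 < LCL.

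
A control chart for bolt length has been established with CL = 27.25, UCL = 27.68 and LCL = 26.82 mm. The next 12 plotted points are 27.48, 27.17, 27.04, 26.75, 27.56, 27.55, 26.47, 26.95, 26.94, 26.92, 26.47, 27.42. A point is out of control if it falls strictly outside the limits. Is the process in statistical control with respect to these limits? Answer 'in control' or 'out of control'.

Compare each point to [26.82, 27.68]: sample 4 = 26.75 < LCL; sample 7 = 26.47 < LCL; sample 11 = 26.47 < LCL.

out of control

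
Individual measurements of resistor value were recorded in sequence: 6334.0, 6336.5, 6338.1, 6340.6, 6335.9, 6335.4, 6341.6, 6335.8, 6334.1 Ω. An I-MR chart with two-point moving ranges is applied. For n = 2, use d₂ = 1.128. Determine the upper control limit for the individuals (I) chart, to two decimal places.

6345.37

X̄ = (6334.0 + 6336.5 + 6338.1 + 6340.6 + 6335.9 + 6335.4 + 6341.6 + 6335.8 + 6334.1) / 9 = 6336.8889
Moving ranges: 2.5, 1.6, 2.5, 4.7, 0.5, 6.2, 5.8, 1.7; M̄R̄ = 25.5000 / 8 = 3.1875
UCL = X̄ + 3·M̄R̄/d₂ = 6336.8889 + 3 × 3.1875 / 1.128 = 6345.3663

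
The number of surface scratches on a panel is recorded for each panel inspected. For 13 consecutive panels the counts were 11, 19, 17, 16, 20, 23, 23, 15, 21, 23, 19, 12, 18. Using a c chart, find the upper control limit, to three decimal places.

31.040

c̄ = (11 + 19 + 17 + 16 + 20 + 23 + 23 + 15 + 21 + 23 + 19 + 12 + 18) / 13 = 237 / 13 = 18.2308
UCL = c̄ + 3√c̄ = 18.2308 + 3 × √18.2308 = 18.2308 + 3 × 4.2698 = 31.0400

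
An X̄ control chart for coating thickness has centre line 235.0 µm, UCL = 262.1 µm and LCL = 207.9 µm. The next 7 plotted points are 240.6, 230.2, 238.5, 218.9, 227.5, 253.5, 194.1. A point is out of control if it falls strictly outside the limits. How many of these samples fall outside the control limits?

Compare each point to [207.9, 262.1]: sample 7 = 194.1 < LCL.

1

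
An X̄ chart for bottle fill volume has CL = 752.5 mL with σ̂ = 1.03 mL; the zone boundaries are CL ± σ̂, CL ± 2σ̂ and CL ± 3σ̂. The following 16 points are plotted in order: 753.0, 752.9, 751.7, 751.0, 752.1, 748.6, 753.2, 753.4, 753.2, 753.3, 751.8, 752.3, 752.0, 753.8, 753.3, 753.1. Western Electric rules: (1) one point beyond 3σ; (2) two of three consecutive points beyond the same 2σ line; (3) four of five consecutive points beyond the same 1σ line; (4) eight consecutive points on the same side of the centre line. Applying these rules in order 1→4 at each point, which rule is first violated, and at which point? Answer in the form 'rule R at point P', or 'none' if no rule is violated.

Zone of each point (C = within 1σ̂, B = 1σ̂–2σ̂, A = 2σ̂–3σ̂, * = beyond 3σ̂; sign = side of CL): 1:+C, 2:+C, 3:-C, 4:-B, 5:-C, 6:-*, 7:+C, 8:+C, 9:+C, 10:+C, 11:-C, 12:-C, 13:-C, 14:+B, 15:+C, 16:+C
Rule 1 (one point beyond the 3σ limits) is satisfied at point 6.

rule 1 at point 6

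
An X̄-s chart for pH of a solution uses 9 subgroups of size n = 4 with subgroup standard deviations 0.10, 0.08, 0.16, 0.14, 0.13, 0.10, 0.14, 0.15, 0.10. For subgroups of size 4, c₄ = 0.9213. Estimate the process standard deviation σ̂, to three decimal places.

0.133

s̄ = (0.10 + 0.08 + 0.16 + 0.14 + 0.13 + 0.10 + 0.14 + 0.15 + 0.10) / 9 = 0.1222
σ̂ = s̄ / c₄ = 0.1222 / 0.9213 = 0.1327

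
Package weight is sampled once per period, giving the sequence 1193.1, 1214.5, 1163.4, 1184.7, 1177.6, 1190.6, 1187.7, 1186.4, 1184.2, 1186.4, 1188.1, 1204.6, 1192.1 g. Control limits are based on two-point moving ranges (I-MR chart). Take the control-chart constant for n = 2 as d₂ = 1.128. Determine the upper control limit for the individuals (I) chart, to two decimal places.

X̄ = (1193.1 + 1214.5 + 1163.4 + 1184.7 + 1177.6 + 1190.6 + 1187.7 + 1186.4 + 1184.2 + 1186.4 + 1188.1 + 1204.6 + 1192.1) / 13 = 1188.7231
Moving ranges: 21.4, 51.1, 21.3, 7.1, 13.0, 2.9, 1.3, 2.2, 2.2, 1.7, 16.5, 12.5; M̄R̄ = 153.2000 / 12 = 12.7667
UCL = X̄ + 3·M̄R̄/d₂ = 1188.7231 + 3 × 12.7667 / 1.128 = 1222.6770

1222.68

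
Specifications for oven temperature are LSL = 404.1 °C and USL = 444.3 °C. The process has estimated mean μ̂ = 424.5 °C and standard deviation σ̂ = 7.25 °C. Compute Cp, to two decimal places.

0.92

Cp = (USL − LSL) / (6σ̂) = (444.3 − 404.1) / (6 × 7.25) = 40.2000 / 43.5000 = 0.9241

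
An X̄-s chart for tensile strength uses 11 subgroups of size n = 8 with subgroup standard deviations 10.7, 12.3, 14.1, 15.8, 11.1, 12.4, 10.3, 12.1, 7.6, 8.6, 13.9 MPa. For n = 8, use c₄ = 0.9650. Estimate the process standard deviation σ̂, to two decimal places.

12.14

s̄ = (10.7 + 12.3 + 14.1 + 15.8 + 11.1 + 12.4 + 10.3 + 12.1 + 7.6 + 8.6 + 13.9) / 11 = 11.7182
σ̂ = s̄ / c₄ = 11.7182 / 0.9650 = 12.1432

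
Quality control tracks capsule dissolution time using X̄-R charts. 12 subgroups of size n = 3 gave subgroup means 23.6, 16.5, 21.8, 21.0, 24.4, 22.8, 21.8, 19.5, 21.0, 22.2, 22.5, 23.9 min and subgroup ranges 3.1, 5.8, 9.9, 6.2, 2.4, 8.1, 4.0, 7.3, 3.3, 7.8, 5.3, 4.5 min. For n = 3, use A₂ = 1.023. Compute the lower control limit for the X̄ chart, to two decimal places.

15.98

X̄̄ = (23.6 + 16.5 + 21.8 + 21.0 + 24.4 + 22.8 + 21.8 + 19.5 + 21.0 + 22.2 + 22.5 + 23.9) / 12 = 261.0000 / 12 = 21.7500
R̄ = (3.1 + 5.8 + 9.9 + 6.2 + 2.4 + 8.1 + 4.0 + 7.3 + 3.3 + 7.8 + 5.3 + 4.5) / 12 = 67.7000 / 12 = 5.6417
LCL = X̄̄ − A₂·R̄ = 21.7500 − 1.023 × 5.6417 = 15.9786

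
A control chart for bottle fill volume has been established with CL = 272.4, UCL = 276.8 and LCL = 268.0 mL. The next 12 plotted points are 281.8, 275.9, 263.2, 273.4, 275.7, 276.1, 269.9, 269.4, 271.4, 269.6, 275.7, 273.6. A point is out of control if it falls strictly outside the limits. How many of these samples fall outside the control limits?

2

Compare each point to [268.0, 276.8]: sample 1 = 281.8 > UCL; sample 3 = 263.2 < LCL.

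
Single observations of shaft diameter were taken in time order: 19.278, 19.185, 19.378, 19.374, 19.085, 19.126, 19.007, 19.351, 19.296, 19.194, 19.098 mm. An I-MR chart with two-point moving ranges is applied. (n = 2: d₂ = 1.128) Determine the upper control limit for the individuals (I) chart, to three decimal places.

19.571

X̄ = (19.278 + 19.185 + 19.378 + 19.374 + 19.085 + 19.126 + 19.007 + 19.351 + 19.296 + 19.194 + 19.098) / 11 = 19.2156
Moving ranges: 0.093, 0.193, 0.004, 0.289, 0.041, 0.119, 0.344, 0.055, 0.102, 0.096; M̄R̄ = 1.3360 / 10 = 0.1336
UCL = X̄ + 3·M̄R̄/d₂ = 19.2156 + 3 × 0.1336 / 1.128 = 19.5710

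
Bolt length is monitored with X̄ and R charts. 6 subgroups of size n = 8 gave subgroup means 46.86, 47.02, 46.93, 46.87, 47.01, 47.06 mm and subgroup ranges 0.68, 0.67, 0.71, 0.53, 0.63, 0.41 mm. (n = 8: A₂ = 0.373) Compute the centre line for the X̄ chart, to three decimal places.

X̄̄ = (46.86 + 47.02 + 46.93 + 46.87 + 47.01 + 47.06) / 6 = 281.7500 / 6 = 46.9583
CL = X̄̄ = 46.9583

46.958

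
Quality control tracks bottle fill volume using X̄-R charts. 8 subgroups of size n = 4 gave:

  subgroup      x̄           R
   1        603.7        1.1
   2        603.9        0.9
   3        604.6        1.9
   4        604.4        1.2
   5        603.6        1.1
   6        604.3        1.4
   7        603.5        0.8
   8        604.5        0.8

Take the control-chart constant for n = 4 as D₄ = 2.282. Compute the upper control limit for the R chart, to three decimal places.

2.624

R̄ = (1.1 + 0.9 + 1.9 + 1.2 + 1.1 + 1.4 + 0.8 + 0.8) / 8 = 9.2000 / 8 = 1.1500
UCL_R = D₄·R̄ = 2.282 × 1.1500 = 2.6243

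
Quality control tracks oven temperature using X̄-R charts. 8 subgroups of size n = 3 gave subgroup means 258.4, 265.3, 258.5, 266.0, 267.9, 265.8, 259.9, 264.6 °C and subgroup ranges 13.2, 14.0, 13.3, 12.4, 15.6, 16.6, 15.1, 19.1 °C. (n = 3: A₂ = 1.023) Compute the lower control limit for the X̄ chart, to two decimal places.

X̄̄ = (258.4 + 265.3 + 258.5 + 266.0 + 267.9 + 265.8 + 259.9 + 264.6) / 8 = 2106.4000 / 8 = 263.3000
R̄ = (13.2 + 14.0 + 13.3 + 12.4 + 15.6 + 16.6 + 15.1 + 19.1) / 8 = 119.3000 / 8 = 14.9125
LCL = X̄̄ − A₂·R̄ = 263.3000 − 1.023 × 14.9125 = 248.0445

248.04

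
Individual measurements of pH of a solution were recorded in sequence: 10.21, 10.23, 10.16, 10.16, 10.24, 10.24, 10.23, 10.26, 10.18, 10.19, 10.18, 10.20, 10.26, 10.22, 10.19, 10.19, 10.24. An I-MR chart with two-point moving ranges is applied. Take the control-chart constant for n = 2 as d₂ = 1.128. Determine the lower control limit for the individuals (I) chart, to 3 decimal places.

X̄ = (10.21 + 10.23 + 10.16 + 10.16 + 10.24 + 10.24 + 10.23 + 10.26 + 10.18 + 10.19 + 10.18 + 10.20 + 10.26 + 10.22 + 10.19 + 10.19 + 10.24) / 17 = 10.2106
Moving ranges: 0.02, 0.07, 0.00, 0.08, 0.00, 0.01, 0.03, 0.08, 0.01, 0.01, 0.02, 0.06, 0.04, 0.03, 0.00, 0.05; M̄R̄ = 0.5100 / 16 = 0.0319
LCL = X̄ − 3·M̄R̄/d₂ = 10.2106 − 3 × 0.0319 / 1.128 = 10.1258

10.126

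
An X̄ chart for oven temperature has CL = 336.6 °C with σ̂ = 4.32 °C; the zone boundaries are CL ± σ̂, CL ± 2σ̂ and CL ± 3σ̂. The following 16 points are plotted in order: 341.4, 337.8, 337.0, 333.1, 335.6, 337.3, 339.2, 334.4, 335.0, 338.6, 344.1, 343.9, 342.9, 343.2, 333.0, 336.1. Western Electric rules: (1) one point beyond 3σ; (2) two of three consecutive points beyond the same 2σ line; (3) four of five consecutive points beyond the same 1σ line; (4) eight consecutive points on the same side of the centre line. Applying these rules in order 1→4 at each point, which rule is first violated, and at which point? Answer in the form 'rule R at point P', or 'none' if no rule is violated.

Zone of each point (C = within 1σ̂, B = 1σ̂–2σ̂, A = 2σ̂–3σ̂, * = beyond 3σ̂; sign = side of CL): 1:+B, 2:+C, 3:+C, 4:-C, 5:-C, 6:+C, 7:+C, 8:-C, 9:-C, 10:+C, 11:+B, 12:+B, 13:+B, 14:+B, 15:-C, 16:-C
Rule 3 (four of five consecutive points beyond the same 1σ limit) is satisfied at point 14.

rule 3 at point 14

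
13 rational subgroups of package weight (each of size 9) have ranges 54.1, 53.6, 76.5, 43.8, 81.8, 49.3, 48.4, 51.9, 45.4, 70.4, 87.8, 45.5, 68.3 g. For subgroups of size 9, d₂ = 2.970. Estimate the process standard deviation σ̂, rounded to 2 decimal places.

R̄ = (54.1 + 53.6 + 76.5 + 43.8 + 81.8 + 49.3 + 48.4 + 51.9 + 45.4 + 70.4 + 87.8 + 45.5 + 68.3) / 13 = 59.7538
σ̂ = R̄ / d₂ = 59.7538 / 2.970 = 20.1191

20.12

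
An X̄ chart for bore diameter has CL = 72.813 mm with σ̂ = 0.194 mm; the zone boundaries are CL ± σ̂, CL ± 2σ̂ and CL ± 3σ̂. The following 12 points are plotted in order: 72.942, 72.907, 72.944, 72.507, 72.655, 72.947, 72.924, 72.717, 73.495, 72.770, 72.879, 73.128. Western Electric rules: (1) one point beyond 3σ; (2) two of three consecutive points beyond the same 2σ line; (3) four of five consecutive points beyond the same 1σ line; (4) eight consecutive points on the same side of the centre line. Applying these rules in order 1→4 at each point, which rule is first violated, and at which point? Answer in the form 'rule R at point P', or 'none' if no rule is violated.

rule 1 at point 9

Zone of each point (C = within 1σ̂, B = 1σ̂–2σ̂, A = 2σ̂–3σ̂, * = beyond 3σ̂; sign = side of CL): 1:+C, 2:+C, 3:+C, 4:-B, 5:-C, 6:+C, 7:+C, 8:-C, 9:+*, 10:-C, 11:+C, 12:+B
Rule 1 (one point beyond the 3σ limits) is satisfied at point 9.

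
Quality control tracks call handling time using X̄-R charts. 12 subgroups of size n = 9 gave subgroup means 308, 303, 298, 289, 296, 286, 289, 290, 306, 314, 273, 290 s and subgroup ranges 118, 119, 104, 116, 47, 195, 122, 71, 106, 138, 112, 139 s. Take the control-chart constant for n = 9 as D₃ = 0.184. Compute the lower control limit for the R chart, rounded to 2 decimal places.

21.27

R̄ = (118 + 119 + 104 + 116 + 47 + 195 + 122 + 71 + 106 + 138 + 112 + 139) / 12 = 1387.0000 / 12 = 115.5833
LCL_R = D₃·R̄ = 0.184 × 115.5833 = 21.2673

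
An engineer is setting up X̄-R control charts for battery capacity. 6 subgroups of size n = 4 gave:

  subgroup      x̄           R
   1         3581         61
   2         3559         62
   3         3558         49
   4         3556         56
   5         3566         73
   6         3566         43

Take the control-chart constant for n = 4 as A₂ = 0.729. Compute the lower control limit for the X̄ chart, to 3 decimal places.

X̄̄ = (3581 + 3559 + 3558 + 3556 + 3566 + 3566) / 6 = 21386.0000 / 6 = 3564.3333
R̄ = (61 + 62 + 49 + 56 + 73 + 43) / 6 = 344.0000 / 6 = 57.3333
LCL = X̄̄ − A₂·R̄ = 3564.3333 − 0.729 × 57.3333 = 3522.5373

3522.537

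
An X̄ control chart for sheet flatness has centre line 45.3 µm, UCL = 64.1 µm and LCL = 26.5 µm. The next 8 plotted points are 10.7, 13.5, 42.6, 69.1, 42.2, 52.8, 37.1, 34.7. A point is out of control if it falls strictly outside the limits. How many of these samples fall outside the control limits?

Compare each point to [26.5, 64.1]: sample 1 = 10.7 < LCL; sample 2 = 13.5 < LCL; sample 4 = 69.1 > UCL.

3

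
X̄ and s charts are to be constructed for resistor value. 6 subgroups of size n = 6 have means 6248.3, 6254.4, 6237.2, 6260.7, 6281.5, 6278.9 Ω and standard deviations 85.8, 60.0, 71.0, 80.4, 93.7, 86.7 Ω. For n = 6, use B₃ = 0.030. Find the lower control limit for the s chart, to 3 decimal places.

2.388

s̄ = (85.8 + 60.0 + 71.0 + 80.4 + 93.7 + 86.7) / 6 = 79.6000
LCL_s = B₃·s̄ = 0.030 × 79.6000 = 2.3880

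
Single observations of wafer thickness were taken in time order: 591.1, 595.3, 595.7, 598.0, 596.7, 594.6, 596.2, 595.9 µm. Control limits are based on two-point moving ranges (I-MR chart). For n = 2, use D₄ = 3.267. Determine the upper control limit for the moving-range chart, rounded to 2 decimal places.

5.69

Moving ranges: 4.2, 0.4, 2.3, 1.3, 2.1, 1.6, 0.3; M̄R̄ = 12.2000 / 7 = 1.7429
UCL_MR = D₄·M̄R̄ = 3.267 × 1.7429 = 5.6939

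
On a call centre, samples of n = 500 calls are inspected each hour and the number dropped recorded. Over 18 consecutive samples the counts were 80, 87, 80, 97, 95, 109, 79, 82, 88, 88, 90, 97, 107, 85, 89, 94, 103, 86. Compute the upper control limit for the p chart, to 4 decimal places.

0.2335

p̄ = Σdᵢ / (k·n) = 1636 / (18 × 500) = 0.18178
UCL = p̄ + 3·√(p̄(1−p̄)/n) = 0.18178 + 3 × √(0.18178×0.81822/500) = 0.18178 + 3 × 0.01725 = 0.23352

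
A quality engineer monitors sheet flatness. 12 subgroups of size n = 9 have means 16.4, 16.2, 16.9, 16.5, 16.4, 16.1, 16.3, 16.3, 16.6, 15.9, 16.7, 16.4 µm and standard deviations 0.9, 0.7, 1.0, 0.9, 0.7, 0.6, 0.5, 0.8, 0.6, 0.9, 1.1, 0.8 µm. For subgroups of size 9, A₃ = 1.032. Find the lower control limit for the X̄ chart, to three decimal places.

X̄̄ = (16.4 + 16.2 + 16.9 + 16.5 + 16.4 + 16.1 + 16.3 + 16.3 + 16.6 + 15.9 + 16.7 + 16.4) / 12 = 16.3917
s̄ = (0.9 + 0.7 + 1.0 + 0.9 + 0.7 + 0.6 + 0.5 + 0.8 + 0.6 + 0.9 + 1.1 + 0.8) / 12 = 0.7917
LCL = X̄̄ − A₃·s̄ = 16.3917 − 1.032 × 0.7917 = 15.5747

15.575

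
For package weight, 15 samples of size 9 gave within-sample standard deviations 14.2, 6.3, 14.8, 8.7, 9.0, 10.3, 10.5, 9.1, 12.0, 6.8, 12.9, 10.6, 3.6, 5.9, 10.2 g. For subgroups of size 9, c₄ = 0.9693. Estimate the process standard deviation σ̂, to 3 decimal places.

s̄ = (14.2 + 6.3 + 14.8 + 8.7 + 9.0 + 10.3 + 10.5 + 9.1 + 12.0 + 6.8 + 12.9 + 10.6 + 3.6 + 5.9 + 10.2) / 15 = 9.6600
σ̂ = s̄ / c₄ = 9.6600 / 0.9693 = 9.9660

9.966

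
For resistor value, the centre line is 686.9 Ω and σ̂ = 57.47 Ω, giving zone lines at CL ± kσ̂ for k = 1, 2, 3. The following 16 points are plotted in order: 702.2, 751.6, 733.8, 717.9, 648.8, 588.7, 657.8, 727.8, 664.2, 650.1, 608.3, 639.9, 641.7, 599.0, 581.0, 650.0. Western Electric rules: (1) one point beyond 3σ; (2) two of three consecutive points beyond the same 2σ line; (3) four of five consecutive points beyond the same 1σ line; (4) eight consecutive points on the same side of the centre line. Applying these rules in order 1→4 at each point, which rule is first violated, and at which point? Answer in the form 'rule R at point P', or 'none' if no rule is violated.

Zone of each point (C = within 1σ̂, B = 1σ̂–2σ̂, A = 2σ̂–3σ̂, * = beyond 3σ̂; sign = side of CL): 1:+C, 2:+B, 3:+C, 4:+C, 5:-C, 6:-B, 7:-C, 8:+C, 9:-C, 10:-C, 11:-B, 12:-C, 13:-C, 14:-B, 15:-B, 16:-C
Rule 4 (eight consecutive points on the same side of the centre line) is satisfied at point 16.

rule 4 at point 16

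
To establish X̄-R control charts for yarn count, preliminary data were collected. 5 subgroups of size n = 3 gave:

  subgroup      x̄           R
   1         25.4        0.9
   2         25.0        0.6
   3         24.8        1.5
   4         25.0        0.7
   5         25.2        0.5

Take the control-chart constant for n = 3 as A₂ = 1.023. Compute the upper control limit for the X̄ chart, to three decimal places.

25.939

X̄̄ = (25.4 + 25.0 + 24.8 + 25.0 + 25.2) / 5 = 125.4000 / 5 = 25.0800
R̄ = (0.9 + 0.6 + 1.5 + 0.7 + 0.5) / 5 = 4.2000 / 5 = 0.8400
UCL = X̄̄ + A₂·R̄ = 25.0800 + 1.023 × 0.8400 = 25.9393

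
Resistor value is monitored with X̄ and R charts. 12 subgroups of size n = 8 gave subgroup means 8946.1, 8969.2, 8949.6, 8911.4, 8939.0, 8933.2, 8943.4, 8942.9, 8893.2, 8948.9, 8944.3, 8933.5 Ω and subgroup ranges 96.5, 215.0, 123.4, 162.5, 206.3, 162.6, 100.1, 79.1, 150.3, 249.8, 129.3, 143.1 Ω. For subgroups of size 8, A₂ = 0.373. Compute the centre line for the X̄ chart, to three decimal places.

X̄̄ = (8946.1 + 8969.2 + 8949.6 + 8911.4 + 8939.0 + 8933.2 + 8943.4 + 8942.9 + 8893.2 + 8948.9 + 8944.3 + 8933.5) / 12 = 107254.7000 / 12 = 8937.8917
CL = X̄̄ = 8937.8917

8937.892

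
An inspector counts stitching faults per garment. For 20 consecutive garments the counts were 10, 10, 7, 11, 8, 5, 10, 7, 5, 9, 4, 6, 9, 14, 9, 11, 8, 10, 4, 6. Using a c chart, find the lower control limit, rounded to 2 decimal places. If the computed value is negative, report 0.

0.00

c̄ = (10 + 10 + 7 + 11 + 8 + 5 + 10 + 7 + 5 + 9 + 4 + 6 + 9 + 14 + 9 + 11 + 8 + 10 + 4 + 6) / 20 = 163 / 20 = 8.1500
LCL = c̄ − 3√c̄ = 8.1500 − 3 × 2.8548 = -0.4145 → 0 (cannot be negative)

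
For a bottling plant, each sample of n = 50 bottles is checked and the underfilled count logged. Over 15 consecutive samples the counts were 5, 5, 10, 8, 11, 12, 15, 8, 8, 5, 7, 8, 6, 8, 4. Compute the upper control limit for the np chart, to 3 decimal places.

p̄ = Σdᵢ / (k·n) = 120 / (15 × 50) = 0.16000
UCL = np̄ + 3·√(np̄(1−p̄)) = 8.0000 + 3 × √(8.0000×0.84000) = 8.0000 + 3 × 2.5923 = 15.7769

15.777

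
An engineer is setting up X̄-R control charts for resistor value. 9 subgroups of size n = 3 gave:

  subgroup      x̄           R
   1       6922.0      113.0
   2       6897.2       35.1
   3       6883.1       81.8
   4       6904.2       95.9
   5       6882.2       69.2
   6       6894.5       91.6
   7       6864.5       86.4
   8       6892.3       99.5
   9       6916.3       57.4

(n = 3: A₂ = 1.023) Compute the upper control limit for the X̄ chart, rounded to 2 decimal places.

X̄̄ = (6922.0 + 6897.2 + 6883.1 + 6904.2 + 6882.2 + 6894.5 + 6864.5 + 6892.3 + 6916.3) / 9 = 62056.3000 / 9 = 6895.1444
R̄ = (113.0 + 35.1 + 81.8 + 95.9 + 69.2 + 91.6 + 86.4 + 99.5 + 57.4) / 9 = 729.9000 / 9 = 81.1000
UCL = X̄̄ + A₂·R̄ = 6895.1444 + 1.023 × 81.1000 = 6978.1097

6978.11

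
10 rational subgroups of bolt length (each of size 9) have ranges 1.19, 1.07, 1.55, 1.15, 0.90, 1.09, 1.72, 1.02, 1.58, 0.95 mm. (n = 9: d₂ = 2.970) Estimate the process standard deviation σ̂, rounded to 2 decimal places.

0.41

R̄ = (1.19 + 1.07 + 1.55 + 1.15 + 0.90 + 1.09 + 1.72 + 1.02 + 1.58 + 0.95) / 10 = 1.2220
σ̂ = R̄ / d₂ = 1.2220 / 2.970 = 0.4114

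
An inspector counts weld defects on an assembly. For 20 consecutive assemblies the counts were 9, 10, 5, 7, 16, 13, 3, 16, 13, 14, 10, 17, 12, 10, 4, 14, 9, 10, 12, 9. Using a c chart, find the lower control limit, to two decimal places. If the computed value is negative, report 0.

c̄ = (9 + 10 + 5 + 7 + 16 + 13 + 3 + 16 + 13 + 14 + 10 + 17 + 12 + 10 + 4 + 14 + 9 + 10 + 12 + 9) / 20 = 213 / 20 = 10.6500
LCL = c̄ − 3√c̄ = 10.6500 − 3 × 3.2634 = 0.8597

0.86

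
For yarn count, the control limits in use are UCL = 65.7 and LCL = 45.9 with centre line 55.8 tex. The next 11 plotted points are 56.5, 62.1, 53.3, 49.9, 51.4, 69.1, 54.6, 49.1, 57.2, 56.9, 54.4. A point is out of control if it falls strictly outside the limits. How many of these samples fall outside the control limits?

Compare each point to [45.9, 65.7]: sample 6 = 69.1 > UCL.

1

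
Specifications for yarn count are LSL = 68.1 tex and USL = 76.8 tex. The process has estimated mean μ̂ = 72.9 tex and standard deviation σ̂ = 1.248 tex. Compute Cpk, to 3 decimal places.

1.042

Cpu = (USL − μ̂) / (3σ̂) = (76.8 − 72.9) / (3 × 1.248) = 1.0417; Cpl = (μ̂ − LSL) / (3σ̂) = (72.9 − 68.1) / (3 × 1.248) = 1.2821; Cpk = min(Cpu, Cpl) = 1.0417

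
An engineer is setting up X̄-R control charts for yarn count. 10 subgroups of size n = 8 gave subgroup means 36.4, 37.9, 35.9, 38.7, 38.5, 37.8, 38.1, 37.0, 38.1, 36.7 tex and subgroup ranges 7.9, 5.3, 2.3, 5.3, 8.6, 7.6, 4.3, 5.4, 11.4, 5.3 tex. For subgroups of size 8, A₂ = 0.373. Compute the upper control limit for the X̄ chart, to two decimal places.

39.87

X̄̄ = (36.4 + 37.9 + 35.9 + 38.7 + 38.5 + 37.8 + 38.1 + 37.0 + 38.1 + 36.7) / 10 = 375.1000 / 10 = 37.5100
R̄ = (7.9 + 5.3 + 2.3 + 5.3 + 8.6 + 7.6 + 4.3 + 5.4 + 11.4 + 5.3) / 10 = 63.4000 / 10 = 6.3400
UCL = X̄̄ + A₂·R̄ = 37.5100 + 0.373 × 6.3400 = 39.8748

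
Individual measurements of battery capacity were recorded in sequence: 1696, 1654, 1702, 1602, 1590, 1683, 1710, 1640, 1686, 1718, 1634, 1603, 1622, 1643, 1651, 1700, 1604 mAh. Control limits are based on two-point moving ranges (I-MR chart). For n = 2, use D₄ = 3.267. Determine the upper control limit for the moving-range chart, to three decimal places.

158.858

Moving ranges: 42, 48, 100, 12, 93, 27, 70, 46, 32, 84, 31, 19, 21, 8, 49, 96; M̄R̄ = 778.0000 / 16 = 48.6250
UCL_MR = D₄·M̄R̄ = 3.267 × 48.6250 = 158.8579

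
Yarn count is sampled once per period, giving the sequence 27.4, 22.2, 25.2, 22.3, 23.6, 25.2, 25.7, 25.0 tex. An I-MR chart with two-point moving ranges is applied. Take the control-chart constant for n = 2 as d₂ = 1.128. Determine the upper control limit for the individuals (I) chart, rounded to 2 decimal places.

30.35

X̄ = (27.4 + 22.2 + 25.2 + 22.3 + 23.6 + 25.2 + 25.7 + 25.0) / 8 = 24.5750
Moving ranges: 5.2, 3.0, 2.9, 1.3, 1.6, 0.5, 0.7; M̄R̄ = 15.2000 / 7 = 2.1714
UCL = X̄ + 3·M̄R̄/d₂ = 24.5750 + 3 × 2.1714 / 1.128 = 30.3501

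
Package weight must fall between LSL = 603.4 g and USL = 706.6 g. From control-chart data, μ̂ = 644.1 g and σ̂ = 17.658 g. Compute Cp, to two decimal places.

Cp = (USL − LSL) / (6σ̂) = (706.6 − 603.4) / (6 × 17.658) = 103.2000 / 105.9480 = 0.9741

0.97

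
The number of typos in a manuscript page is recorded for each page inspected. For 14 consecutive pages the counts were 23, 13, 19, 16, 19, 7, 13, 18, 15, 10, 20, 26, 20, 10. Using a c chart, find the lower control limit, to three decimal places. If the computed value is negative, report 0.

4.224

c̄ = (23 + 13 + 19 + 16 + 19 + 7 + 13 + 18 + 15 + 10 + 20 + 26 + 20 + 10) / 14 = 229 / 14 = 16.3571
LCL = c̄ − 3√c̄ = 16.3571 − 3 × 4.0444 = 4.2240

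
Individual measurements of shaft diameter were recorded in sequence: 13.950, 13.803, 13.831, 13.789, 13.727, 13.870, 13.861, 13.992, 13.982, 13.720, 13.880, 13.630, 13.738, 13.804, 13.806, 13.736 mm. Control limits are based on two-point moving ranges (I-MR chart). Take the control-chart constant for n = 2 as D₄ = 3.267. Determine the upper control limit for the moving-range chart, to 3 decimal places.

Moving ranges: 0.147, 0.028, 0.042, 0.062, 0.143, 0.009, 0.131, 0.010, 0.262, 0.160, 0.250, 0.108, 0.066, 0.002, 0.070; M̄R̄ = 1.4900 / 15 = 0.0993
UCL_MR = D₄·M̄R̄ = 3.267 × 0.0993 = 0.3245

0.325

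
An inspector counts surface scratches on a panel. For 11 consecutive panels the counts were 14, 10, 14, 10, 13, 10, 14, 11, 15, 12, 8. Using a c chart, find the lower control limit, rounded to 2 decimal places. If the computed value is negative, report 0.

1.56

c̄ = (14 + 10 + 14 + 10 + 13 + 10 + 14 + 11 + 15 + 12 + 8) / 11 = 131 / 11 = 11.9091
LCL = c̄ − 3√c̄ = 11.9091 − 3 × 3.4510 = 1.5562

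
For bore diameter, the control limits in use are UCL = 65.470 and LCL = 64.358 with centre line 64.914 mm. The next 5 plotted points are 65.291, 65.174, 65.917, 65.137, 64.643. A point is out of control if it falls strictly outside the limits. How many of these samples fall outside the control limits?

Compare each point to [64.358, 65.470]: sample 3 = 65.917 > UCL.

1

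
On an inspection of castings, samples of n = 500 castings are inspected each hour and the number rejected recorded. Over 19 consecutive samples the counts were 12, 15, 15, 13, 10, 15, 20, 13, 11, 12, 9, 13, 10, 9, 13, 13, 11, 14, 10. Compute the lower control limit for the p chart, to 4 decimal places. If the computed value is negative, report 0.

p̄ = Σdᵢ / (k·n) = 238 / (19 × 500) = 0.02505
LCL = p̄ − 3·√(p̄(1−p̄)/n) = 0.02505 − 3 × 0.00699 = 0.00408

0.0041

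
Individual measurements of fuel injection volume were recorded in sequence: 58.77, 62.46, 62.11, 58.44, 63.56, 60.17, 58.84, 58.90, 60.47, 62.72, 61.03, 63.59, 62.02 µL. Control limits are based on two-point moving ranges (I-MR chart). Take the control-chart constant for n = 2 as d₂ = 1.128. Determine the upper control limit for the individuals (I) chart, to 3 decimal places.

X̄ = (58.77 + 62.46 + 62.11 + 58.44 + 63.56 + 60.17 + 58.84 + 58.90 + 60.47 + 62.72 + 61.03 + 63.59 + 62.02) / 13 = 61.0062
Moving ranges: 3.69, 0.35, 3.67, 5.12, 3.39, 1.33, 0.06, 1.57, 2.25, 1.69, 2.56, 1.57; M̄R̄ = 27.2500 / 12 = 2.2708
UCL = X̄ + 3·M̄R̄/d₂ = 61.0062 + 3 × 2.2708 / 1.128 = 67.0456

67.046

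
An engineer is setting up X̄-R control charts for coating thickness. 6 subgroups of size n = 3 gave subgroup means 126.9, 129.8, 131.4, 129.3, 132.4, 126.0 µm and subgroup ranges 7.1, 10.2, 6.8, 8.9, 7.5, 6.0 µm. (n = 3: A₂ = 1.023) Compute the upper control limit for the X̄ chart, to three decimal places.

137.228

X̄̄ = (126.9 + 129.8 + 131.4 + 129.3 + 132.4 + 126.0) / 6 = 775.8000 / 6 = 129.3000
R̄ = (7.1 + 10.2 + 6.8 + 8.9 + 7.5 + 6.0) / 6 = 46.5000 / 6 = 7.7500
UCL = X̄̄ + A₂·R̄ = 129.3000 + 1.023 × 7.7500 = 137.2283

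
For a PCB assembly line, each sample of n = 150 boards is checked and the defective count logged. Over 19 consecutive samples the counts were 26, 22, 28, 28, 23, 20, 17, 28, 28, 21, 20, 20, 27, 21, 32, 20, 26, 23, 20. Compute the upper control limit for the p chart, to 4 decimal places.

0.2472

p̄ = Σdᵢ / (k·n) = 450 / (19 × 150) = 0.15789
UCL = p̄ + 3·√(p̄(1−p̄)/n) = 0.15789 + 3 × √(0.15789×0.84211/150) = 0.15789 + 3 × 0.02977 = 0.24721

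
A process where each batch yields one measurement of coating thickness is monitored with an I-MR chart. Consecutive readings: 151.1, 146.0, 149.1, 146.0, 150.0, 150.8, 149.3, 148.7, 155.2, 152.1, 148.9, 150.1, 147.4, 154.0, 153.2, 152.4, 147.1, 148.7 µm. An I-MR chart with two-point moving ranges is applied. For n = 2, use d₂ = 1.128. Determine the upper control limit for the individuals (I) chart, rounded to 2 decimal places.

157.83

X̄ = (151.1 + 146.0 + 149.1 + 146.0 + 150.0 + 150.8 + 149.3 + 148.7 + 155.2 + 152.1 + 148.9 + 150.1 + 147.4 + 154.0 + 153.2 + 152.4 + 147.1 + 148.7) / 18 = 150.0056
Moving ranges: 5.1, 3.1, 3.1, 4.0, 0.8, 1.5, 0.6, 6.5, 3.1, 3.2, 1.2, 2.7, 6.6, 0.8, 0.8, 5.3, 1.6; M̄R̄ = 50.0000 / 17 = 2.9412
UCL = X̄ + 3·M̄R̄/d₂ = 150.0056 + 3 × 2.9412 / 1.128 = 157.8278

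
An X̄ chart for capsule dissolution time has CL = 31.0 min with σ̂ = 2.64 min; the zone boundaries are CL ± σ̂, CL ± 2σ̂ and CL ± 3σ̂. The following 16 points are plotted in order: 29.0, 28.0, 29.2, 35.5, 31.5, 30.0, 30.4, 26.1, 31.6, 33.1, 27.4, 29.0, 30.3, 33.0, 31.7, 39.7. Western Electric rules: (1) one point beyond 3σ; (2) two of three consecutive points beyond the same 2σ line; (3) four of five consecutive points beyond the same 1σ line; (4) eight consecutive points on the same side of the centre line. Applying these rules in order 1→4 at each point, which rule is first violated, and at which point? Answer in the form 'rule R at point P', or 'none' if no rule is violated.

rule 1 at point 16

Zone of each point (C = within 1σ̂, B = 1σ̂–2σ̂, A = 2σ̂–3σ̂, * = beyond 3σ̂; sign = side of CL): 1:-C, 2:-B, 3:-C, 4:+B, 5:+C, 6:-C, 7:-C, 8:-B, 9:+C, 10:+C, 11:-B, 12:-C, 13:-C, 14:+C, 15:+C, 16:+*
Rule 1 (one point beyond the 3σ limits) is satisfied at point 16.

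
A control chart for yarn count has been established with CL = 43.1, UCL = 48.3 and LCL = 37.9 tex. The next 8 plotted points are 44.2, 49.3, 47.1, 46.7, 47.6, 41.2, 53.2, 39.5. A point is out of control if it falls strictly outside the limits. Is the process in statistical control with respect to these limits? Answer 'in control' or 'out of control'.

Compare each point to [37.9, 48.3]: sample 2 = 49.3 > UCL; sample 7 = 53.2 > UCL.

out of control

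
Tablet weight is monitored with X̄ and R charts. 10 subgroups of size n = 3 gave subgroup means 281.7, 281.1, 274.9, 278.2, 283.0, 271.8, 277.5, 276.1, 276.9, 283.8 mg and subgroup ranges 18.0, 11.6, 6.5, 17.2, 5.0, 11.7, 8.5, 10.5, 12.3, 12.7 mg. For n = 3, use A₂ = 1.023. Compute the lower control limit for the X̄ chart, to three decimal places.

266.838

X̄̄ = (281.7 + 281.1 + 274.9 + 278.2 + 283.0 + 271.8 + 277.5 + 276.1 + 276.9 + 283.8) / 10 = 2785.0000 / 10 = 278.5000
R̄ = (18.0 + 11.6 + 6.5 + 17.2 + 5.0 + 11.7 + 8.5 + 10.5 + 12.3 + 12.7) / 10 = 114.0000 / 10 = 11.4000
LCL = X̄̄ − A₂·R̄ = 278.5000 − 1.023 × 11.4000 = 266.8378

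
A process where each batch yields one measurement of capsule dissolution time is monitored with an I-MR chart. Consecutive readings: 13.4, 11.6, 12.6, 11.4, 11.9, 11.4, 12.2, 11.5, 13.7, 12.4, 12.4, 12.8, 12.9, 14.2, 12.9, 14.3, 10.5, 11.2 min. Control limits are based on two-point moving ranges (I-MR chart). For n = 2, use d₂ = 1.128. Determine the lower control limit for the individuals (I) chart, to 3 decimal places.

9.433

X̄ = (13.4 + 11.6 + 12.6 + 11.4 + 11.9 + 11.4 + 12.2 + 11.5 + 13.7 + 12.4 + 12.4 + 12.8 + 12.9 + 14.2 + 12.9 + 14.3 + 10.5 + 11.2) / 18 = 12.4056
Moving ranges: 1.8, 1.0, 1.2, 0.5, 0.5, 0.8, 0.7, 2.2, 1.3, 0.0, 0.4, 0.1, 1.3, 1.3, 1.4, 3.8, 0.7; M̄R̄ = 19.0000 / 17 = 1.1176
LCL = X̄ − 3·M̄R̄/d₂ = 12.4056 − 3 × 1.1176 / 1.128 = 9.4331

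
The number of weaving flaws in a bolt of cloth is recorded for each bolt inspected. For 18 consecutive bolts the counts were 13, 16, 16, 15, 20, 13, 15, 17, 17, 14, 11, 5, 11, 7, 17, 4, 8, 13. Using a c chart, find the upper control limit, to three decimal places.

c̄ = (13 + 16 + 16 + 15 + 20 + 13 + 15 + 17 + 17 + 14 + 11 + 5 + 11 + 7 + 17 + 4 + 8 + 13) / 18 = 232 / 18 = 12.8889
UCL = c̄ + 3√c̄ = 12.8889 + 3 × √12.8889 = 12.8889 + 3 × 3.5901 = 23.6592

23.659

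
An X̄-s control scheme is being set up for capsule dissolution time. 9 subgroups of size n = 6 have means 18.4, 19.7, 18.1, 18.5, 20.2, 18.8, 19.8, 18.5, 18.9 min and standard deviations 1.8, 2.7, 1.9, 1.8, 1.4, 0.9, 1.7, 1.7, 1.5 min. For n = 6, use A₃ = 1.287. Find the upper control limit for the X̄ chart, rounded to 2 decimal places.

X̄̄ = (18.4 + 19.7 + 18.1 + 18.5 + 20.2 + 18.8 + 19.8 + 18.5 + 18.9) / 9 = 18.9889
s̄ = (1.8 + 2.7 + 1.9 + 1.8 + 1.4 + 0.9 + 1.7 + 1.7 + 1.5) / 9 = 1.7111
UCL = X̄̄ + A₃·s̄ = 18.9889 + 1.287 × 1.7111 = 21.1911

21.19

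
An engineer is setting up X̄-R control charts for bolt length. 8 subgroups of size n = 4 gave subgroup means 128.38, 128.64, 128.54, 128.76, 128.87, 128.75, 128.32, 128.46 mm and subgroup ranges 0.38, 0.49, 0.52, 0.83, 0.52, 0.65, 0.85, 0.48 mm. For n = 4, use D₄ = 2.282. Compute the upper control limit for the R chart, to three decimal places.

1.346

R̄ = (0.38 + 0.49 + 0.52 + 0.83 + 0.52 + 0.65 + 0.85 + 0.48) / 8 = 4.7200 / 8 = 0.5900
UCL_R = D₄·R̄ = 2.282 × 0.5900 = 1.3464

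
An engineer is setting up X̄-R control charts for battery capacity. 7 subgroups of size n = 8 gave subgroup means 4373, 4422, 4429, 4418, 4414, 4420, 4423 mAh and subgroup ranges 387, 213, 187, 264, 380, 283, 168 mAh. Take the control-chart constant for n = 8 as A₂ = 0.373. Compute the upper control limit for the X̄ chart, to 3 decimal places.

4514.427

X̄̄ = (4373 + 4422 + 4429 + 4418 + 4414 + 4420 + 4423) / 7 = 30899.0000 / 7 = 4414.1429
R̄ = (387 + 213 + 187 + 264 + 380 + 283 + 168) / 7 = 1882.0000 / 7 = 268.8571
UCL = X̄̄ + A₂·R̄ = 4414.1429 + 0.373 × 268.8571 = 4514.4266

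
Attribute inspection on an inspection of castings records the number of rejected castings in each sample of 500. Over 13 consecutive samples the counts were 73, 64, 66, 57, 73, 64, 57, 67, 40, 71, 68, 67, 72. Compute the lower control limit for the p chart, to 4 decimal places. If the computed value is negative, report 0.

p̄ = Σdᵢ / (k·n) = 839 / (13 × 500) = 0.12908
LCL = p̄ − 3·√(p̄(1−p̄)/n) = 0.12908 − 3 × 0.01499 = 0.08409

0.0841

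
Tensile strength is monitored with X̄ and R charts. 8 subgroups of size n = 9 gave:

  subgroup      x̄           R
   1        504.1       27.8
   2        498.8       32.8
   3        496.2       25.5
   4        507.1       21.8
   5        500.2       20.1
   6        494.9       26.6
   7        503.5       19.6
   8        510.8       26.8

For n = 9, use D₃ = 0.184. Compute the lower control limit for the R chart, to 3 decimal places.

R̄ = (27.8 + 32.8 + 25.5 + 21.8 + 20.1 + 26.6 + 19.6 + 26.8) / 8 = 201.0000 / 8 = 25.1250
LCL_R = D₃·R̄ = 0.184 × 25.1250 = 4.6230

4.623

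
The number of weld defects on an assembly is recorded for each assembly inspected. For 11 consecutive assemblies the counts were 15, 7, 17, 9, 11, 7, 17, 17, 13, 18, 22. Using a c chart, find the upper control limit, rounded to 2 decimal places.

25.10

c̄ = (15 + 7 + 17 + 9 + 11 + 7 + 17 + 17 + 13 + 18 + 22) / 11 = 153 / 11 = 13.9091
UCL = c̄ + 3√c̄ = 13.9091 + 3 × √13.9091 = 13.9091 + 3 × 3.7295 = 25.0976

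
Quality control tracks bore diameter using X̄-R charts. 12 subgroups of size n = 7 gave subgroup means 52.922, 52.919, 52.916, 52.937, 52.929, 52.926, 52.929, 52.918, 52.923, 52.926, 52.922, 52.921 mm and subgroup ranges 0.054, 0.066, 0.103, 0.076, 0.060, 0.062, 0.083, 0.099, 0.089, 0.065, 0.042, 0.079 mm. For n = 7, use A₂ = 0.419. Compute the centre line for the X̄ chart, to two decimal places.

52.92

X̄̄ = (52.922 + 52.919 + 52.916 + 52.937 + 52.929 + 52.926 + 52.929 + 52.918 + 52.923 + 52.926 + 52.922 + 52.921) / 12 = 635.0880 / 12 = 52.9240
CL = X̄̄ = 52.9240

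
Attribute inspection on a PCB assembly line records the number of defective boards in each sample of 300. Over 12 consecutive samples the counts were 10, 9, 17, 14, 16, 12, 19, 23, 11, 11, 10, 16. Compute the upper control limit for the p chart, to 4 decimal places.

p̄ = Σdᵢ / (k·n) = 168 / (12 × 300) = 0.04667
UCL = p̄ + 3·√(p̄(1−p̄)/n) = 0.04667 + 3 × √(0.04667×0.95333/300) = 0.04667 + 3 × 0.01218 = 0.08320

0.0832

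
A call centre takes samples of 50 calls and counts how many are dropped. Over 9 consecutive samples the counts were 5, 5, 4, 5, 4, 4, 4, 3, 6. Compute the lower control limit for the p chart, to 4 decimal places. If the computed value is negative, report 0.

0.0000

p̄ = Σdᵢ / (k·n) = 40 / (9 × 50) = 0.08889
LCL = p̄ − 3·√(p̄(1−p̄)/n) = 0.08889 − 3 × 0.04025 = -0.03185 → 0 (negative, so LCL = 0)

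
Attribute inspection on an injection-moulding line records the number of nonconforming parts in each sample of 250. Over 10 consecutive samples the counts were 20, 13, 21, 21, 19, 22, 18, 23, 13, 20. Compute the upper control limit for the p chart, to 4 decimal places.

p̄ = Σdᵢ / (k·n) = 190 / (10 × 250) = 0.07600
UCL = p̄ + 3·√(p̄(1−p̄)/n) = 0.07600 + 3 × √(0.07600×0.92400/250) = 0.07600 + 3 × 0.01676 = 0.12628

0.1263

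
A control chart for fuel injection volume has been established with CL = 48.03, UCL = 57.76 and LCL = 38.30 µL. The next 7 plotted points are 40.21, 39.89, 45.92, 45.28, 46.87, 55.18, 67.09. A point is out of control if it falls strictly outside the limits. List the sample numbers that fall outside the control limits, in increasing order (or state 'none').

7

Compare each point to [38.30, 57.76]: sample 7 = 67.09 > UCL.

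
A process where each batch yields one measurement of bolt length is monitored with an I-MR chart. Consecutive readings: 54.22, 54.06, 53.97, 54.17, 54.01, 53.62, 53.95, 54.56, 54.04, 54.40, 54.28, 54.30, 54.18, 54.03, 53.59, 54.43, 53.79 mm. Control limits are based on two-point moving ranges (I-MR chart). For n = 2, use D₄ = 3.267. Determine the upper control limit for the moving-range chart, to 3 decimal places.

1.052

Moving ranges: 0.16, 0.09, 0.20, 0.16, 0.39, 0.33, 0.61, 0.52, 0.36, 0.12, 0.02, 0.12, 0.15, 0.44, 0.84, 0.64; M̄R̄ = 5.1500 / 16 = 0.3219
UCL_MR = D₄·M̄R̄ = 3.267 × 0.3219 = 1.0516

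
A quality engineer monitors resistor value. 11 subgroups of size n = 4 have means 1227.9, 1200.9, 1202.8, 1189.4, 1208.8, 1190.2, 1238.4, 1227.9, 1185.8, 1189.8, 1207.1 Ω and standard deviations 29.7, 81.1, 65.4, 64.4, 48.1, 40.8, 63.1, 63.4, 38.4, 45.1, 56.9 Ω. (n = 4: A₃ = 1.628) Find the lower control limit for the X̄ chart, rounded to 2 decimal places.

X̄̄ = (1227.9 + 1200.9 + 1202.8 + 1189.4 + 1208.8 + 1190.2 + 1238.4 + 1227.9 + 1185.8 + 1189.8 + 1207.1) / 11 = 1206.2727
s̄ = (29.7 + 81.1 + 65.4 + 64.4 + 48.1 + 40.8 + 63.1 + 63.4 + 38.4 + 45.1 + 56.9) / 11 = 54.2182
LCL = X̄̄ − A₃·s̄ = 1206.2727 − 1.628 × 54.2182 = 1118.0055

1118.01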